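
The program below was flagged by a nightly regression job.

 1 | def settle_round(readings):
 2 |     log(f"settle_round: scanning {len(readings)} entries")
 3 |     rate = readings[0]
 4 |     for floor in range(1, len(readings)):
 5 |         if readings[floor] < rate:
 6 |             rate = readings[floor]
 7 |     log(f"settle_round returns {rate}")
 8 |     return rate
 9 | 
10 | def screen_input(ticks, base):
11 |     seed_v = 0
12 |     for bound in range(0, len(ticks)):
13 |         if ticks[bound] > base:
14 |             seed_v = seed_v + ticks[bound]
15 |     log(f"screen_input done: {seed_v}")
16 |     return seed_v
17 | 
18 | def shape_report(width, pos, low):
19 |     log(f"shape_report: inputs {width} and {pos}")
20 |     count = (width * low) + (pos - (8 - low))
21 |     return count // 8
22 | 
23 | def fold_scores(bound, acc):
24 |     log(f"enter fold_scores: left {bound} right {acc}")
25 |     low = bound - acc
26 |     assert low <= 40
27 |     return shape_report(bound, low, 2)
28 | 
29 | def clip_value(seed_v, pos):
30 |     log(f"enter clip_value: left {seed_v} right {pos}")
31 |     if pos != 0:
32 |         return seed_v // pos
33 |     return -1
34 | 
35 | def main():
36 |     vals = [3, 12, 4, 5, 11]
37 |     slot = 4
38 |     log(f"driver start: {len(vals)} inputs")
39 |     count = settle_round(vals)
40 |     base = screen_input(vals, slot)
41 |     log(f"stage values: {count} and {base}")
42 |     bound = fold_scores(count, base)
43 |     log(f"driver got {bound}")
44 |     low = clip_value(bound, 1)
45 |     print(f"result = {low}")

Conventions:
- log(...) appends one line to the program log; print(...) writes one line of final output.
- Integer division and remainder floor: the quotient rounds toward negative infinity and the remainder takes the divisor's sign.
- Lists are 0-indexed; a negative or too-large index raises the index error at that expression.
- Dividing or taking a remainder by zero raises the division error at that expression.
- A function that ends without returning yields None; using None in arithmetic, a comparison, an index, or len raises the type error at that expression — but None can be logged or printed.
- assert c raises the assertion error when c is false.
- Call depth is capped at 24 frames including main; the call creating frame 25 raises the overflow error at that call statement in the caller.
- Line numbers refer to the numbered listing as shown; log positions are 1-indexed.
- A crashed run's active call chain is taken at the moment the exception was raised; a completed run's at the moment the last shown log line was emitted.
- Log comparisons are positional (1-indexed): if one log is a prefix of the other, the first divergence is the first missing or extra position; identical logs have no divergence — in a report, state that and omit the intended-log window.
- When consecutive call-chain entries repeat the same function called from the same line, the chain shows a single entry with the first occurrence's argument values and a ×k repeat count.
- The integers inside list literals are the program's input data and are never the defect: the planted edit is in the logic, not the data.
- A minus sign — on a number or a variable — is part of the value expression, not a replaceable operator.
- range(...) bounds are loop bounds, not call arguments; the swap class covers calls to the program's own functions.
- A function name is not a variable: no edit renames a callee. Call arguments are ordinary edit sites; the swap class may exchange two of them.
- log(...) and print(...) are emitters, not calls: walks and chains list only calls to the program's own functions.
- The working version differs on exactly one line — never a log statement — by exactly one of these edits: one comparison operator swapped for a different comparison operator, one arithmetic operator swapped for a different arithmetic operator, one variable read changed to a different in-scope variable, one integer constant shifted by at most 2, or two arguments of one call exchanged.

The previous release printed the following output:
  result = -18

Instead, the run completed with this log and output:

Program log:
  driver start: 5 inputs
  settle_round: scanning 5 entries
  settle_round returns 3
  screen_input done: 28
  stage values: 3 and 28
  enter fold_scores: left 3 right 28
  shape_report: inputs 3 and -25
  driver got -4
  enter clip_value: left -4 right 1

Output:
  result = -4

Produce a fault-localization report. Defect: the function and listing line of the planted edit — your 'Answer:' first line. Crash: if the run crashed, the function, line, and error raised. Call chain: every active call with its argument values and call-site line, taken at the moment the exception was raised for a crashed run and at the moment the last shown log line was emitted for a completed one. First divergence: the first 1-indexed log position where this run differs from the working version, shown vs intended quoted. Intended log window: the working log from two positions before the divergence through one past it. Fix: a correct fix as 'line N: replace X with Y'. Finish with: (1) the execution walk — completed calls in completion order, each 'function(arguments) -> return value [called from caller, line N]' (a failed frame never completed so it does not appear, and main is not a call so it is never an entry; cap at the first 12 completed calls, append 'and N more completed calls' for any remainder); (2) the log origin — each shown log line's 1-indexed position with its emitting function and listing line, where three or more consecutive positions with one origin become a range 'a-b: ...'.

Answer: the defect is in shape_report at line 20.
Key observation: Everything matches until log position 8, which reads 'driver got -4' in place of 'driver got -18'.
Call chain: main -> clip_value(-4, 1) (called at line 44).
First divergence: position 8 — the shown line 'driver got -4' should read 'driver got -18'.
Intended log window:
  6: enter fold_scores: left 3 right 28
  7: shape_report: inputs 3 and -25
  8: driver got -18
  9: enter clip_value: left -18 right 1
Execution walk:
  settle_round([3, 12, 4, 5, 11]) -> 3  [called from main, line 39]
  screen_input([3, 12, 4, 5, 11], 4) -> 28  [called from main, line 40]
  shape_report(3, -25, 2) -> -4  [called from fold_scores, line 27]
  fold_scores(3, 28) -> -4  [called from main, line 42]
  clip_value(-4, 1) -> -4  [called from main, line 44]
Origin of each log line:
  1 — main, line 38
  2 — settle_round, line 2
  3 — settle_round, line 7
  4 — screen_input, line 15
  5 — main, line 41
  6 — fold_scores, line 24
  7 — shape_report, line 19
  8 — main, line 43
  9 — clip_value, line 30
A correct fix: line 20: replace `pos - (8 - low)` with `pos * (8 - low)`.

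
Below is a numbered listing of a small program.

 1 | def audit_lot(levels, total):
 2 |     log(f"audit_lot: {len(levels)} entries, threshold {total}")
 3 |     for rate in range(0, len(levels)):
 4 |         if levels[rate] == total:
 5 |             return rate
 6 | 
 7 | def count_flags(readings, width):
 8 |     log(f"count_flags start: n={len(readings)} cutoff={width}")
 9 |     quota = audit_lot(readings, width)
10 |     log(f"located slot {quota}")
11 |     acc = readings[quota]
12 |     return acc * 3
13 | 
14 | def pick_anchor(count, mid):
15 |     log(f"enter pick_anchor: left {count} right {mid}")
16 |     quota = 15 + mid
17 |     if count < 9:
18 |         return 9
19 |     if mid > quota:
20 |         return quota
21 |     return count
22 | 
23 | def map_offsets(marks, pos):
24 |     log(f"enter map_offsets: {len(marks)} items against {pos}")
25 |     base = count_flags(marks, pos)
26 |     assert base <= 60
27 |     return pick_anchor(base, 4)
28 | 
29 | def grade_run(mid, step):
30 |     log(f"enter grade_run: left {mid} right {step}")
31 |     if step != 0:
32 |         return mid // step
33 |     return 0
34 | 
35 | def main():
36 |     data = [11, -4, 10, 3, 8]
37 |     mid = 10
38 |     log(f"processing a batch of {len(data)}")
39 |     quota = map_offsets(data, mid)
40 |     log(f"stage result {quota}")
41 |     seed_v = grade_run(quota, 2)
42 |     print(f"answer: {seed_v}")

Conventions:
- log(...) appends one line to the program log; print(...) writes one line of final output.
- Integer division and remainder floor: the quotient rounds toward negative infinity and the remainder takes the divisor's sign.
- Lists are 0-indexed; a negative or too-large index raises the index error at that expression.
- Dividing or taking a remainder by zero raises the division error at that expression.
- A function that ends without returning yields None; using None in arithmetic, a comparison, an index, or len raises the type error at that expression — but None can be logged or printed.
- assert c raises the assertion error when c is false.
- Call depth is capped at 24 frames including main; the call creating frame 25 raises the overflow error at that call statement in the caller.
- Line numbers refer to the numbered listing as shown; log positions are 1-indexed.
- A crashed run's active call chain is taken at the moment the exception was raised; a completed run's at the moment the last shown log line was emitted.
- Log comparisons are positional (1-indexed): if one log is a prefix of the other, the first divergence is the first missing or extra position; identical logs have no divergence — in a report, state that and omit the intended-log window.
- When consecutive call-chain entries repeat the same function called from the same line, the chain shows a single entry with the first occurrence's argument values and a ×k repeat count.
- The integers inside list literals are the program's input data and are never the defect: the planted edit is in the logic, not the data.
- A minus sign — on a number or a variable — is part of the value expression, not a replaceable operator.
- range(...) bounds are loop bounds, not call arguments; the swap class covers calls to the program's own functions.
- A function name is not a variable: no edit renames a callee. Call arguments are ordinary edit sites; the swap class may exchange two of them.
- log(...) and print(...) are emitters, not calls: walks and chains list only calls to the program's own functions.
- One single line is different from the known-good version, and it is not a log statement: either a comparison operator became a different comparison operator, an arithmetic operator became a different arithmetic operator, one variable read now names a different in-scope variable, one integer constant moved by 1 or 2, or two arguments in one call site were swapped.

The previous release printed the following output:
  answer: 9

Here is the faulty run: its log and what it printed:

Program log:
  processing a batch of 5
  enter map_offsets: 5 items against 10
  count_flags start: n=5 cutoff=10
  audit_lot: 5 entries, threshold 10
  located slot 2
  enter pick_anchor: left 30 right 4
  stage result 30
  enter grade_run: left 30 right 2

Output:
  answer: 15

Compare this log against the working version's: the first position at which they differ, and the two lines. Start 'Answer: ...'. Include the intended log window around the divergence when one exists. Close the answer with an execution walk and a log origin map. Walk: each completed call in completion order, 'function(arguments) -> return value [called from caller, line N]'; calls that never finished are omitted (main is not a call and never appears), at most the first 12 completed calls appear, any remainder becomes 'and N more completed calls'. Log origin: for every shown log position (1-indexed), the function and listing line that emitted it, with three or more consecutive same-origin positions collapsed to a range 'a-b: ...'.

Answer: position 7; shown 'stage result 30' vs intended 'stage result 19'.
Intended log window:
  5: located slot 2
  6: enter pick_anchor: left 30 right 4
  7: stage result 19
  8: enter grade_run: left 19 right 2
Execution walk:
  audit_lot([11, -4, 10, 3, 8], 10) -> 2  [called from count_flags, line 9]
  count_flags([11, -4, 10, 3, 8], 10) -> 30  [called from map_offsets, line 25]
  pick_anchor(30, 4) -> 30  [called from map_offsets, line 27]
  map_offsets([11, -4, 10, 3, 8], 10) -> 30  [called from main, line 39]
  grade_run(30, 2) -> 15  [called from main, line 41]
Log line origins:
  1: from main, line 38
  2: from map_offsets, line 24
  3: from count_flags, line 8
  4: from audit_lot, line 2
  5: from count_flags, line 10
  6: from pick_anchor, line 15
  7: from main, line 40
  8: from grade_run, line 30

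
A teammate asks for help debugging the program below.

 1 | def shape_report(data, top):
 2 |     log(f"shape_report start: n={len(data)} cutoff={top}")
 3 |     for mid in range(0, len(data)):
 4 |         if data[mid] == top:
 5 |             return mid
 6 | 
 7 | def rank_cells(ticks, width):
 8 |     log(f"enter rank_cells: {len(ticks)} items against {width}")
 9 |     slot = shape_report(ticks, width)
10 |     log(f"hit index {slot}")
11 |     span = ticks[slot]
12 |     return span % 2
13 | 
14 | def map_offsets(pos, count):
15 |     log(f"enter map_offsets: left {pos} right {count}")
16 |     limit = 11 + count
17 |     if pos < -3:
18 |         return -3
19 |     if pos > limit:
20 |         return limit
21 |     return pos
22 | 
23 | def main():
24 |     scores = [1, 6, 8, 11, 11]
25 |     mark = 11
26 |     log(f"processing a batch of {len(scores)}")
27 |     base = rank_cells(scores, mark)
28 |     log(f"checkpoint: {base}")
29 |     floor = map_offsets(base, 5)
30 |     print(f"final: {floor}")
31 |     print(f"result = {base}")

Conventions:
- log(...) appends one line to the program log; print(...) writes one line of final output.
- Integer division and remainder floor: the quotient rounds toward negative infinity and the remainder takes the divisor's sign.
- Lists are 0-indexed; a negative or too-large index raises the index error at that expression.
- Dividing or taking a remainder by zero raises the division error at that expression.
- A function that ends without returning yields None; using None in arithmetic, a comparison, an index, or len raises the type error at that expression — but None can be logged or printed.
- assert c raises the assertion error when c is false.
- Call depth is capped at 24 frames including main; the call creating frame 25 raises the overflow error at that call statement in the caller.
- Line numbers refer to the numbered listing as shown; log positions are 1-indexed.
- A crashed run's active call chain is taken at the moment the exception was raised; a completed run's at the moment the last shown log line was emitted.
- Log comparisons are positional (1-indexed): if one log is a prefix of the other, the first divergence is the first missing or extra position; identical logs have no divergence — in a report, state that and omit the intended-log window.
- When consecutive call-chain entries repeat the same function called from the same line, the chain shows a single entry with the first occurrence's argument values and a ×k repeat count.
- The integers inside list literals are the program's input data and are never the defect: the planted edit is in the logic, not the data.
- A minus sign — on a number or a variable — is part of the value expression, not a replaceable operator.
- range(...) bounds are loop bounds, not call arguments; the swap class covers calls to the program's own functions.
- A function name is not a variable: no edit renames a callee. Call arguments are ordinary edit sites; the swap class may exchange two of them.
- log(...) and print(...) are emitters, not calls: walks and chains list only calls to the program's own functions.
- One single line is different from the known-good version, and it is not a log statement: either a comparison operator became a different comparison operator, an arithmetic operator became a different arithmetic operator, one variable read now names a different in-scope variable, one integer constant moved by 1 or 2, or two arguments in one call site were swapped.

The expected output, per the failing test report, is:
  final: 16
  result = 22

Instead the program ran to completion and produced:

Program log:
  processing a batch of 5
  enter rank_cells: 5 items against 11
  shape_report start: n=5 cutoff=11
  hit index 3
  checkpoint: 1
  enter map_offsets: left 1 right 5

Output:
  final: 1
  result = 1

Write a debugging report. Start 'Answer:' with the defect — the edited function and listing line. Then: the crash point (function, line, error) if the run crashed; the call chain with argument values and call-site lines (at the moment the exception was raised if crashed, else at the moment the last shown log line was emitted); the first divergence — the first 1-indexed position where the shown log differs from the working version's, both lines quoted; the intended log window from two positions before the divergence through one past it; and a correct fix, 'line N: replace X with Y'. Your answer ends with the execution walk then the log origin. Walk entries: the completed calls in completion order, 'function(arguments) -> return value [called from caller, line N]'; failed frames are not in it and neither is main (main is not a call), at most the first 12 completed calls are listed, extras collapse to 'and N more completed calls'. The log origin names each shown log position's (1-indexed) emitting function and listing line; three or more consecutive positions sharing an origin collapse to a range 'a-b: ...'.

Answer: the defect is in rank_cells at line 12.
The tell: Position 5 is the first bad log line: 'checkpoint: 1' should read 'checkpoint: 22'.
Call chain: main -> map_offsets(1, 5) (called at line 29).
First divergence: at position 5 the run shows 'checkpoint: 1' where the working version logs 'checkpoint: 22'.
Intended log window:
  3: shape_report start: n=5 cutoff=11
  4: hit index 3
  5: checkpoint: 22
  6: enter map_offsets: left 22 right 5
Execution walk:
  shape_report([1, 6, 8, 11, 11], 11) -> 3  [called from rank_cells, line 9]
  rank_cells([1, 6, 8, 11, 11], 11) -> 1  [called from main, line 27]
  map_offsets(1, 5) -> 1  [called from main, line 29]
Origin of each log line:
  1: from main, line 26
  2: from rank_cells, line 8
  3: from shape_report, line 2
  4: from rank_cells, line 10
  5: from main, line 28
  6: from map_offsets, line 15
A correct fix: line 12: replace `%` with `*`.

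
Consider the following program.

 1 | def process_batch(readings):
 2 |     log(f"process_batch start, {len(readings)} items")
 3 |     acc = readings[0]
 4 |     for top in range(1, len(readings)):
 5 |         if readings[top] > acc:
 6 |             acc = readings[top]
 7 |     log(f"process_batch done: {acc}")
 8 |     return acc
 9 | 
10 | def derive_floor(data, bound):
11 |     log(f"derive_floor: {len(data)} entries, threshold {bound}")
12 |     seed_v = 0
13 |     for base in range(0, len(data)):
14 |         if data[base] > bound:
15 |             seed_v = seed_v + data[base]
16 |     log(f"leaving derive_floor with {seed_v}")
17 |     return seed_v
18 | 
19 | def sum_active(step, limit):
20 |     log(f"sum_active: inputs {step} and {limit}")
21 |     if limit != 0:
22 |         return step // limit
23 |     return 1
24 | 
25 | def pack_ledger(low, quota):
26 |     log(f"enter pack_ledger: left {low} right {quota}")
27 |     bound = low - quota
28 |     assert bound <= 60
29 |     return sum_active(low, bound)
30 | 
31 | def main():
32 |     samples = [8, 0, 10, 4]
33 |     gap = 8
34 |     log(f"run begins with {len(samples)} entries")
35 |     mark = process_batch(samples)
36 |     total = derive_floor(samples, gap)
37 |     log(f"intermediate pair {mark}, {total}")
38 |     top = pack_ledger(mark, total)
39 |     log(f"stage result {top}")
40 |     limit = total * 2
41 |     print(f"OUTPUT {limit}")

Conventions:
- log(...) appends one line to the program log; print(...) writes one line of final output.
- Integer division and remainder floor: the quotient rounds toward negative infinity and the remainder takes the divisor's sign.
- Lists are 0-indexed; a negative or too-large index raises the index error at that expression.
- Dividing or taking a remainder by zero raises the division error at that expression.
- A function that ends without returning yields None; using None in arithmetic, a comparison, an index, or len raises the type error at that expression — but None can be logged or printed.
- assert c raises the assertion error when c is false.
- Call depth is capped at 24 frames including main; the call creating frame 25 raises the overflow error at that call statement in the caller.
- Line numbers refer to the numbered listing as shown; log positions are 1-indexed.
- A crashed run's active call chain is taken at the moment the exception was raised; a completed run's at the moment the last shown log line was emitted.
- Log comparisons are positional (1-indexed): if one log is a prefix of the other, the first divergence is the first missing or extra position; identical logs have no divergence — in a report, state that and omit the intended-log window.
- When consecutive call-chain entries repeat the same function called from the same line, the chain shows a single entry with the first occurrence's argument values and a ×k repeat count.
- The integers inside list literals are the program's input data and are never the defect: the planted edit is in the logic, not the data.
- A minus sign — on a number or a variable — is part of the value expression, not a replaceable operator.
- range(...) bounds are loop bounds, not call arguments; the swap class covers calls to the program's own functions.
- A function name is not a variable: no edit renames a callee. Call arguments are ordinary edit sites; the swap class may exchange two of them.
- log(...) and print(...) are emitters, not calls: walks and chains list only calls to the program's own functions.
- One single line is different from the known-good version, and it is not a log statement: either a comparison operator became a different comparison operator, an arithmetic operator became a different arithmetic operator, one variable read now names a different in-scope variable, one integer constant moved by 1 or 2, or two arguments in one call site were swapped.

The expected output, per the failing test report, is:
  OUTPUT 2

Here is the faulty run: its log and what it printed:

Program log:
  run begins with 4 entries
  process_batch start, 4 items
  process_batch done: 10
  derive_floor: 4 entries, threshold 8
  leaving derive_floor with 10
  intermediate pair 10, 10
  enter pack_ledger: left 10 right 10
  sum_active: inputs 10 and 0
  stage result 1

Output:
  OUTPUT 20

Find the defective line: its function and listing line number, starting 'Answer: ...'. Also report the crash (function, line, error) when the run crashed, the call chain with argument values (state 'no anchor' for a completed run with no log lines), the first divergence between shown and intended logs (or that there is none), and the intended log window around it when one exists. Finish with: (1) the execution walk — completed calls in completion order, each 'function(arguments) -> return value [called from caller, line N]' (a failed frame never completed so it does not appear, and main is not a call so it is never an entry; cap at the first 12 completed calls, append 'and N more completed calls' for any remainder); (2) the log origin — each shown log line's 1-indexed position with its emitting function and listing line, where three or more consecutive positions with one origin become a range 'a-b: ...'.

Answer: the defect is in main at line 40.
Key observation: Nothing in the log betrays the bug — only the output does.
Call chain: main.
First divergence: there is none — every log position agrees.
Execution walk:
  process_batch([8, 0, 10, 4]) -> 10  [called from main, line 35]
  derive_floor([8, 0, 10, 4], 8) -> 10  [called from main, line 36]
  sum_active(10, 0) -> 1  [called from pack_ledger, line 29]
  pack_ledger(10, 10) -> 1  [called from main, line 38]
Origin of each log line:
  1: logged in main at line 34
  2: logged in process_batch at line 2
  3: logged in process_batch at line 7
  4: logged in derive_floor at line 11
  5: logged in derive_floor at line 16
  6: logged in main at line 37
  7: logged in pack_ledger at line 26
  8: logged in sum_active at line 20
  9: logged in main at line 39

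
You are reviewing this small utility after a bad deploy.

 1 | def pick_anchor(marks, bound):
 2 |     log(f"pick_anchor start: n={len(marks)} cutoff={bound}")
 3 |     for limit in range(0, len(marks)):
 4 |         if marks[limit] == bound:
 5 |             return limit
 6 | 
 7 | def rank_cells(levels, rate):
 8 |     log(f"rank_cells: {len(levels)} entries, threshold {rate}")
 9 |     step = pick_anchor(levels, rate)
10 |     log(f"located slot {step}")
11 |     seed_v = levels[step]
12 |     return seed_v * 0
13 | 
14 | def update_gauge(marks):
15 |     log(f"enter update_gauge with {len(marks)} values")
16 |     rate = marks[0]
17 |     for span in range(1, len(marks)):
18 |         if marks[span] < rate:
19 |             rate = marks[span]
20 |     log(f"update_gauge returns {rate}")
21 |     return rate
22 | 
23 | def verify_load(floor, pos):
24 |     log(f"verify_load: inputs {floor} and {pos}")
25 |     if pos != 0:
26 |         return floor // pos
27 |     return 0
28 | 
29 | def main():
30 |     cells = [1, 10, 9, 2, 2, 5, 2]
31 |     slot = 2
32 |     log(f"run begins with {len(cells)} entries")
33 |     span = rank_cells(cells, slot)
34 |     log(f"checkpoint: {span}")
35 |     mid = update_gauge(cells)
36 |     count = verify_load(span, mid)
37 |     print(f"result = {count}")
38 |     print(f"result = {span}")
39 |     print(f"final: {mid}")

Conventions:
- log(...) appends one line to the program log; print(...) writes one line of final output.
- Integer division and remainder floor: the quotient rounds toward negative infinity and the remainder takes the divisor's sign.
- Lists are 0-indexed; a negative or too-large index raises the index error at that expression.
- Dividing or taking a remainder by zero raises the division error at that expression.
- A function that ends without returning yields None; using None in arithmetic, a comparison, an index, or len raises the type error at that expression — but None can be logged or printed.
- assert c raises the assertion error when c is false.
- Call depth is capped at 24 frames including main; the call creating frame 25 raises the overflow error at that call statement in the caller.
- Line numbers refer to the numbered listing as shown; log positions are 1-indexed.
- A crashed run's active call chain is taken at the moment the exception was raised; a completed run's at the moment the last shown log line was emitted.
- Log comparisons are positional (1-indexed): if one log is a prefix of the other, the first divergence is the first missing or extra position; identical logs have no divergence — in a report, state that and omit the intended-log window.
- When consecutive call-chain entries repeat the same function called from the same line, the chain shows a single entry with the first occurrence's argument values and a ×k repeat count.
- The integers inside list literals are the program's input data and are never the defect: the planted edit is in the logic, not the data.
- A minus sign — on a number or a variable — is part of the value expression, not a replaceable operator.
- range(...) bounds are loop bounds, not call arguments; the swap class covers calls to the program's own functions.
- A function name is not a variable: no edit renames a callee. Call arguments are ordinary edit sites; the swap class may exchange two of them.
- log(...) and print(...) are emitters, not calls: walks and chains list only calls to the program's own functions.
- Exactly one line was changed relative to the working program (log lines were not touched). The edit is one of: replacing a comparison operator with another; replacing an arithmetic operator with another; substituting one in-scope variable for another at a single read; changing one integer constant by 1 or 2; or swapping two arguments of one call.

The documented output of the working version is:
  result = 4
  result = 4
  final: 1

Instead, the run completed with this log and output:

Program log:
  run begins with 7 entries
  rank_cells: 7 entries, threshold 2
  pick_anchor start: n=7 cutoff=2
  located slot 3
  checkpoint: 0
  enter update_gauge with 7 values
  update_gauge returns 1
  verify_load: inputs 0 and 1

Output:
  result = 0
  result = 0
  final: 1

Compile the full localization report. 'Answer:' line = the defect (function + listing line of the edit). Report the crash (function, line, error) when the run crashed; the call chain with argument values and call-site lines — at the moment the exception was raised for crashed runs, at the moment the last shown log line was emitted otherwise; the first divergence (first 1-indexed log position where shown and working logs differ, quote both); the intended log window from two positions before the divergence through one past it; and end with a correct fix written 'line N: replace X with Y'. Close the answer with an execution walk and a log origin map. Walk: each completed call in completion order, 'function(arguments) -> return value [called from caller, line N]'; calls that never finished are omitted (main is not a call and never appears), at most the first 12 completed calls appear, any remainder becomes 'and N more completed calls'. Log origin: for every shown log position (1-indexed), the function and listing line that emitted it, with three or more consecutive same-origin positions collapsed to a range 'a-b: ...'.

Answer: the defect is in rank_cells at line 12.
Core observation: The log first diverges at position 5: the faulty run prints 'checkpoint: 0' where the working version prints 'checkpoint: 4'.
Call chain: main -> verify_load(0, 1) (called at line 36).
First divergence: position 5 — shown 'checkpoint: 0', intended 'checkpoint: 4'.
Intended log window:
  3: pick_anchor start: n=7 cutoff=2
  4: located slot 3
  5: checkpoint: 4
  6: enter update_gauge with 7 values
Execution walk:
  pick_anchor([1, 10, 9, 2, 2, 5, 2], 2) -> 3  [called from rank_cells, line 9]
  rank_cells([1, 10, 9, 2, 2, 5, 2], 2) -> 0  [called from main, line 33]
  update_gauge([1, 10, 9, 2, 2, 5, 2]) -> 1  [called from main, line 35]
  verify_load(0, 1) -> 0  [called from main, line 36]
Log origins:
  1: emitted by main (line 32)
  2: emitted by rank_cells (line 8)
  3: emitted by pick_anchor (line 2)
  4: emitted by rank_cells (line 10)
  5: emitted by main (line 34)
  6: emitted by update_gauge (line 15)
  7: emitted by update_gauge (line 20)
  8: emitted by verify_load (line 24)
A correct fix: line 12: replace `0` with `2`.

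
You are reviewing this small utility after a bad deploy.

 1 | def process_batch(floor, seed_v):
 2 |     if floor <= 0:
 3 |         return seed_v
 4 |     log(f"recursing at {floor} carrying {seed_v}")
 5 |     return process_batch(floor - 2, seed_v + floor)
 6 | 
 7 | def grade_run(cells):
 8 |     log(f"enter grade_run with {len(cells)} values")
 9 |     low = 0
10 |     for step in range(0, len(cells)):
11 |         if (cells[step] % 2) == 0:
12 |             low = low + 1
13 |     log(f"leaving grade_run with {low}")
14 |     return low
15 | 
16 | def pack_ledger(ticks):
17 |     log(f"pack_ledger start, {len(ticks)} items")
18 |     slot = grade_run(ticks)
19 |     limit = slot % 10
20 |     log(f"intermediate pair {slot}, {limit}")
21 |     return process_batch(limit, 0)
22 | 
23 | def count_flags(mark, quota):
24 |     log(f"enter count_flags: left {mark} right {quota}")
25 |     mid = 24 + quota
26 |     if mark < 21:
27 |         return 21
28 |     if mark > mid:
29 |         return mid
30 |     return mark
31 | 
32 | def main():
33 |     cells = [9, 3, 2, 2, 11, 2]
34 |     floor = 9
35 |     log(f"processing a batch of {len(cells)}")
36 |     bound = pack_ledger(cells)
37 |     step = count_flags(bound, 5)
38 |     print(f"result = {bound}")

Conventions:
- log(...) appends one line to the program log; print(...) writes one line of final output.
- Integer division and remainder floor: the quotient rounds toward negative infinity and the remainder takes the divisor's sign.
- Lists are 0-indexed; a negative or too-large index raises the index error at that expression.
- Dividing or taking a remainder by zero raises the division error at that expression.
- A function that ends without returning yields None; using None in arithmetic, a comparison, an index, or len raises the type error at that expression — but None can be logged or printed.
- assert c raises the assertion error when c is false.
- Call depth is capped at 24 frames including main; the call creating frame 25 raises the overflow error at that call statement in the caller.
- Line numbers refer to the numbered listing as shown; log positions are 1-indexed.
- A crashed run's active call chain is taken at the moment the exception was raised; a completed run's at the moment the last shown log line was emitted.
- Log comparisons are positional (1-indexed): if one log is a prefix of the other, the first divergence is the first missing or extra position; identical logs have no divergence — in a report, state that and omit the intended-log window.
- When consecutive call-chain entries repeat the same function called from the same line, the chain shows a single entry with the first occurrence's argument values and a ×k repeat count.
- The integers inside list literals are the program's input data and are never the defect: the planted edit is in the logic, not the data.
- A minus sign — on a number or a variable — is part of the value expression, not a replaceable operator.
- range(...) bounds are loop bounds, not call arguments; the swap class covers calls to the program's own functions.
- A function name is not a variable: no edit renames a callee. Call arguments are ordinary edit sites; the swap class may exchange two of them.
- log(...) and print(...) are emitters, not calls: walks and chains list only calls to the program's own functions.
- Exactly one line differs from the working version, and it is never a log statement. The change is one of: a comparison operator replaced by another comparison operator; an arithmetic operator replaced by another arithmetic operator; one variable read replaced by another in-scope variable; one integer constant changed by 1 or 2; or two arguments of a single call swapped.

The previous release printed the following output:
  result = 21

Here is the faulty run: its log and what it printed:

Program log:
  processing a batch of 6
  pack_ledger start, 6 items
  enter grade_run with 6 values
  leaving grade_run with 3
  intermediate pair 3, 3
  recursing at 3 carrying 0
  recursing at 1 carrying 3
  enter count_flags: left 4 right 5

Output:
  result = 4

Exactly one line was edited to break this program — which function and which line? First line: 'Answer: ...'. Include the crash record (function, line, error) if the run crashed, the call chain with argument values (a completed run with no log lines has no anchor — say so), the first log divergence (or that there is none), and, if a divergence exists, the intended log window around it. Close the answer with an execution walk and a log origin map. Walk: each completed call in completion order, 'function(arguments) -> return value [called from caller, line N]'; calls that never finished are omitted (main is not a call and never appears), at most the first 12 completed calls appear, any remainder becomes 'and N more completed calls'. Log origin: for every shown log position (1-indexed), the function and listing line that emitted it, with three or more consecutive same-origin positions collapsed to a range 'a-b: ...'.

Answer: the defect is in main at line 38.
Key fact: The logs agree in full; only the final output differs.
Call chain: main -> count_flags(4, 5) (called at line 37).
First divergence: none; the two logs match at every position.
Execution walk:
  grade_run([9, 3, 2, 2, 11, 2]) -> 3  [called from pack_ledger, line 18]
  process_batch(-1, 4) -> 4  [called from process_batch, line 5]
  process_batch(1, 3) -> 4  [called from process_batch, line 5]
  process_batch(3, 0) -> 4  [called from pack_ledger, line 21]
  pack_ledger([9, 3, 2, 2, 11, 2]) -> 4  [called from main, line 36]
  count_flags(4, 5) -> 21  [called from main, line 37]
Log origin:
  1 — main, line 35
  2 — pack_ledger, line 17
  3 — grade_run, line 8
  4 — grade_run, line 13
  5 — pack_ledger, line 20
  6 — process_batch, line 4
  7 — process_batch, line 4
  8 — count_flags, line 24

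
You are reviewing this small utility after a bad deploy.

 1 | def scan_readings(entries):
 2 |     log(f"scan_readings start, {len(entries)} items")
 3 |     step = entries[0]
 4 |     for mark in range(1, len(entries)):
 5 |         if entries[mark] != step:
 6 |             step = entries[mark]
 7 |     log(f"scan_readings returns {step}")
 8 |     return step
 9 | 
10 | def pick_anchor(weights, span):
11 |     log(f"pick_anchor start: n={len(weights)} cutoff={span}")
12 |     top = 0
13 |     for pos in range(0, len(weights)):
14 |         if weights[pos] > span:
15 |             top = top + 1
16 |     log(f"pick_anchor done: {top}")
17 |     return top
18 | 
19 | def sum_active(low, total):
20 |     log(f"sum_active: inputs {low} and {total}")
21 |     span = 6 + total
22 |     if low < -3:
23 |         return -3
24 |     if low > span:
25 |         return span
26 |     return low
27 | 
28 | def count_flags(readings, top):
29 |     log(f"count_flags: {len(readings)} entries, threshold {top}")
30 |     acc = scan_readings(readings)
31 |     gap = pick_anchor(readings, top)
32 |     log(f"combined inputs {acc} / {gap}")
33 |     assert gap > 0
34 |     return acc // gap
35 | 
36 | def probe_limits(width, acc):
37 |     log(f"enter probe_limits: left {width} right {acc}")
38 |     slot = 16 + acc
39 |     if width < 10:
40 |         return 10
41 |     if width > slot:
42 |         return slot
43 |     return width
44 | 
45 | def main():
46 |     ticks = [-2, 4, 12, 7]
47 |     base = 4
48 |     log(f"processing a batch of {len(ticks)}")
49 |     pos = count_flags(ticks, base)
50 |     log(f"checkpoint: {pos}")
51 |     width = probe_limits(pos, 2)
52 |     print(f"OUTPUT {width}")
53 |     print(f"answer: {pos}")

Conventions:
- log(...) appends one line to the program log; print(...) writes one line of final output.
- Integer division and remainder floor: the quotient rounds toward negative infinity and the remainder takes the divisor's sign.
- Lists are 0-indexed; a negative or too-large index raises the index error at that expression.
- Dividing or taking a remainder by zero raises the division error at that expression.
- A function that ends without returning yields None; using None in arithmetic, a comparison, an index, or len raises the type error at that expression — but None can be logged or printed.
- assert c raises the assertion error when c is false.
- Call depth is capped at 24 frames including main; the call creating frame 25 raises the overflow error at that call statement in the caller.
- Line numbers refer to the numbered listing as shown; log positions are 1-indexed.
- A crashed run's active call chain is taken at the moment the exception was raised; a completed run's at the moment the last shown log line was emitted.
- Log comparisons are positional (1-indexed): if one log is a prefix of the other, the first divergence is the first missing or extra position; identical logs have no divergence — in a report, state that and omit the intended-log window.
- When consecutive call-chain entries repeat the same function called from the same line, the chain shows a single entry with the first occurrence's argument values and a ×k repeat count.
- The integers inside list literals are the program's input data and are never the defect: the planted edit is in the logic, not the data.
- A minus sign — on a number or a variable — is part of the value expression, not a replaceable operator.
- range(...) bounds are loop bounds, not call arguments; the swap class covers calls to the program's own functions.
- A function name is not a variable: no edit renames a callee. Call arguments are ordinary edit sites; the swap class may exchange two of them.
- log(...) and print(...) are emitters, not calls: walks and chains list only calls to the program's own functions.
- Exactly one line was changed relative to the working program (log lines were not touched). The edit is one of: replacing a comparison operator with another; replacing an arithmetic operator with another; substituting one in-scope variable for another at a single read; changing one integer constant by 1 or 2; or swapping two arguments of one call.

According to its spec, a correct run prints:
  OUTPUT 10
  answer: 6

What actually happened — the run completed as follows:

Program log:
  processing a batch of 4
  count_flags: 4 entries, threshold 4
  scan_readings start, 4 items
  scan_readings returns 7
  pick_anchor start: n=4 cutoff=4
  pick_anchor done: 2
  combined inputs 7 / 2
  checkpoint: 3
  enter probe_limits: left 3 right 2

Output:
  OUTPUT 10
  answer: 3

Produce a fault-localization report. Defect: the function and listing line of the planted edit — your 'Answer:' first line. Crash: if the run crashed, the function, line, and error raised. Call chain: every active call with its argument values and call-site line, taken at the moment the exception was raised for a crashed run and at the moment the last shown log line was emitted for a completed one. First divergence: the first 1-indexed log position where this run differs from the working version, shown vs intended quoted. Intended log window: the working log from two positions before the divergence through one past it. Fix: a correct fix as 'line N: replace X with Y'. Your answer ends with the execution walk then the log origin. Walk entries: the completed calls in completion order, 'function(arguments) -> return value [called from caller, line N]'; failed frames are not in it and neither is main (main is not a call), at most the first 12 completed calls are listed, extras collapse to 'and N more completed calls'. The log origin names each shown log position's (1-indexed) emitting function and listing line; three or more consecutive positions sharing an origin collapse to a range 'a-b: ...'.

Answer: the defect is in scan_readings at line 5.
Key observation: At log position 4 the runs split — shown 'scan_readings returns 7', but the working version logs 'scan_readings returns 12'.
Call chain: main -> probe_limits(3, 2) (called at line 51).
First divergence: position 4; shown 'scan_readings returns 7' vs intended 'scan_readings returns 12'.
Intended log window:
  2: count_flags: 4 entries, threshold 4
  3: scan_readings start, 4 items
  4: scan_readings returns 12
  5: pick_anchor start: n=4 cutoff=4
Execution walk:
  scan_readings([-2, 4, 12, 7]) -> 7  [called from count_flags, line 30]
  pick_anchor([-2, 4, 12, 7], 4) -> 2  [called from count_flags, line 31]
  count_flags([-2, 4, 12, 7], 4) -> 3  [called from main, line 49]
  probe_limits(3, 2) -> 10  [called from main, line 51]
Log origin:
  1 — main, line 48
  2 — count_flags, line 29
  3 — scan_readings, line 2
  4 — scan_readings, line 7
  5 — pick_anchor, line 11
  6 — pick_anchor, line 16
  7 — count_flags, line 32
  8 — main, line 50
  9 — probe_limits, line 37
A correct fix: line 5: replace `!=` with `>`.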